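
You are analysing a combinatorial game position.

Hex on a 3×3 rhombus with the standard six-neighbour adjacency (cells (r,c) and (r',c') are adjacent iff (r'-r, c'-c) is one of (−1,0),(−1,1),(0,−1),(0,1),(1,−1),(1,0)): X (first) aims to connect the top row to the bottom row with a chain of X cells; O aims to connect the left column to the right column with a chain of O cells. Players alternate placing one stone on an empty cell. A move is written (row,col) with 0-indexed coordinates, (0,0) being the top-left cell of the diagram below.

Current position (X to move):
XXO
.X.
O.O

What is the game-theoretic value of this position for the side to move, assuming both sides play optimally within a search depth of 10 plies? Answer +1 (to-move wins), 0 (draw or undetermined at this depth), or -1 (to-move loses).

ply 1, X at XXO/.X./O.O | (1,0)=-1→XXO/XX./O.O; (1,2)=-1→XXO/.XX/O.O; (2,1)=+1→XXO/.X./OXO*
ply 2: XXO/.X./OXO is terminal -1 (O); from XXO/.X./O.O depth 10

value(XXO/.X./O.O, X) = +1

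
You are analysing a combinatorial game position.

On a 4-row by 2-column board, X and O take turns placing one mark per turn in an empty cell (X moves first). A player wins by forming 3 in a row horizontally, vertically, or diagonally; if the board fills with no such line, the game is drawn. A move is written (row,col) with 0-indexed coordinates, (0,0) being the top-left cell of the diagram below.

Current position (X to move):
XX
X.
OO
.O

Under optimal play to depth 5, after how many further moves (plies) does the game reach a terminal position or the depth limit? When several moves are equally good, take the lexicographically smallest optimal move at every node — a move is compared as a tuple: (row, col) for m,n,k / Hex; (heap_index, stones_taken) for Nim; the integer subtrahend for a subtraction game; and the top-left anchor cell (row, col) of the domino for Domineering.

[XX/X./OO/.O] X move#1: (1,1):+0/XX/XX/OO/.O*, (3,0):-1/XX/X./OO/XO
[XX/XX/OO/.O] O move#2: (3,0):+0/XX/XX/OO/OO*
[XX/XX/OO/OO] end (terminal +0, X#3); searched XX/X./OO/.O to 5

PV length from [XX/X./OO/.O]: 2 plies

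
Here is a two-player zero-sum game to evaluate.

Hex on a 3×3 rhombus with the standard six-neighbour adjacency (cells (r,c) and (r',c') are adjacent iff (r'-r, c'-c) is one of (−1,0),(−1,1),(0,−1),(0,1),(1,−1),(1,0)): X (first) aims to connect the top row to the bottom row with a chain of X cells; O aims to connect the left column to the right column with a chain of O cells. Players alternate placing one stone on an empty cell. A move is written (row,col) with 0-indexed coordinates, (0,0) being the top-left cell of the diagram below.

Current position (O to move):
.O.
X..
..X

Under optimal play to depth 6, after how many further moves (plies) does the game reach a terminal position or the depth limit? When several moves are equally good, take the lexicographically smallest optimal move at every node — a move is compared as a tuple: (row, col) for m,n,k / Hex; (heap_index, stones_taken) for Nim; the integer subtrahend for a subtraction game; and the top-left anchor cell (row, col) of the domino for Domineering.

[.O./X../..X] O move#1: (0,0):-1/OO./X../..X, (0,2):-1/.OO/X../..X, (1,1):+1/.O./XO./..X*, (1,2):-1/.O./X.O/..X, (2,0):-1/.O./X../O.X, (2,1):-1/.O./X../.OX
[.O./XO./..X] X move#2: (0,0):-1/XO./XO./..X*, (0,2):-1/.OX/XO./..X, (1,2):-1/.O./XOX/..X, (2,0):-1/.O./XO./X.X, (2,1):-1/.O./XO./.XX
[XO./XO./..X] O move#3: (0,2):-1/XOO/XO./..X, (1,2):-1/XO./XOO/..X, (2,0):+1/XO./XO./O.X*, (2,1):-1/XO./XO./.OX
[XO./XO./O.X] X move#4: (0,2):-1/XOX/XO./O.X*, (1,2):-1/XO./XOX/O.X, (2,1):-1/XO./XO./OXX
[XOX/XO./O.X] O move#5: (1,2):+1/XOX/XOO/O.X*, (2,1):-1/XOX/XO./OOX
[XOX/XOO/O.X] end (terminal -1, X#6); searched .O./X../..X to 6

PV length from [.O./X../..X]: 5 plies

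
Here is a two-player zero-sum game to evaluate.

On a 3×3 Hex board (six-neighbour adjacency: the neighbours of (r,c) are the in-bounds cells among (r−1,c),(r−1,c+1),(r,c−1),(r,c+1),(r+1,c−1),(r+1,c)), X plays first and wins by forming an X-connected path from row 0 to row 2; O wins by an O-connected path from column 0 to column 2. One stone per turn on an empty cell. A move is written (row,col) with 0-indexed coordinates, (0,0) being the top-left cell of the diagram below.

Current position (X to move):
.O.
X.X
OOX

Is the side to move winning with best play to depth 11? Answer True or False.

[.O./X.X/OOX] X move#1: (0,0):+1/XO./X.X/OOX*, (0,2):+1/.OX/X.X/OOX, (1,1):+1/.O./XXX/OOX
[XO./X.X/OOX] O move#2: (0,2):-1/XOO/X.X/OOX*, (1,1):-1/XO./XOX/OOX
[XOO/X.X/OOX] X move#3: (1,1):+1/XOO/XXX/OOX*
[XOO/XXX/OOX] end (terminal -1, O#4); searched .O./X.X/OOX to 11

X winning at [.O./X.X/OOX]: True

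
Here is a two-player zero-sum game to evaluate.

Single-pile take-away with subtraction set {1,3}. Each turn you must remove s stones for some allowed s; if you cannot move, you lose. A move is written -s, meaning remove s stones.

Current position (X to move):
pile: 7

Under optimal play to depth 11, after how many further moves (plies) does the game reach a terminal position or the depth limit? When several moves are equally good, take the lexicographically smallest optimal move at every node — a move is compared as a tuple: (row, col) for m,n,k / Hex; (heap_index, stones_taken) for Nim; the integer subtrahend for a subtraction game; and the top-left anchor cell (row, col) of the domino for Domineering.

[7] X move#1: -1:+1/6*, -3:+1/4
[6] O move#2: -1:-1/5*, -3:-1/3
[5] X move#3: -1:+1/4*, -3:+1/2
[4] O move#4: -1:-1/3*, -3:-1/1
[3] X move#5: -1:+1/2*, -3:+1/0
[2] O move#6: -1:-1/1*
[1] X move#7: -1:+1/0*
[0] end (terminal -1, O#8); searched 7 to 11

PV length from [7]: 7 plies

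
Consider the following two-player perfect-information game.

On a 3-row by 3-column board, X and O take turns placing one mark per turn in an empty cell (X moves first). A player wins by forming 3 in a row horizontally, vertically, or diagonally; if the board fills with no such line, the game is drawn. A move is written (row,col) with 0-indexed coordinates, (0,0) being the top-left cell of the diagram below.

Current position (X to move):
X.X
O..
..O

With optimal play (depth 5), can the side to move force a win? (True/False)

p1 X@[X.X/O../..O]: (0,1)[XXX/O../..O]+1* (1,1)[X.X/OX./..O]+1 (1,2)[X.X/O.X/..O]+0 (2,0)[X.X/O../X.O]+1 (2,1)[X.X/O../.XO]+0
p2 O@[XXX/O../..O] terminal -1; root [X.X/O../..O] d5

X winning at [X.X/O../..O]: True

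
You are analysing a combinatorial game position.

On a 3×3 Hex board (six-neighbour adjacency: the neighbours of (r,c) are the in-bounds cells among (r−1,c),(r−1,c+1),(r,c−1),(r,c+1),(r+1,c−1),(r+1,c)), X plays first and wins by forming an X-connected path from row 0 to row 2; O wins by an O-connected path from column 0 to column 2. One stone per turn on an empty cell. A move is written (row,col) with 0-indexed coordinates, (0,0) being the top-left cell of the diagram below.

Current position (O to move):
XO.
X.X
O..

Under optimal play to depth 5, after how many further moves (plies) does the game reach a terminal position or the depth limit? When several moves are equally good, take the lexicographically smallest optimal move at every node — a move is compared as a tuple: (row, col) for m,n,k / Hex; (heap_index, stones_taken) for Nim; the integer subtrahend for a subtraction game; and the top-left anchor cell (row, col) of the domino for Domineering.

p1 O@[XO./X.X/O..]: (0,2)[XOO/X.X/O..]-1* (1,1)[XO./XOX/O..]-1 (2,1)[XO./X.X/OO.]-1 (2,2)[XO./X.X/O.O]-1
p2 X@[XOO/X.X/O..]: (1,1)[XOO/XXX/O..]+1* (2,1)[XOO/X.X/OX.]-1 (2,2)[XOO/X.X/O.X]-1
p3 O@[XOO/XXX/O..]: (2,1)[XOO/XXX/OO.]-1* (2,2)[XOO/XXX/O.O]-1
p4 X@[XOO/XXX/OO.]: (2,2)[XOO/XXX/OOX]+1*
p5 O@[XOO/XXX/OOX] terminal -1; root [XO./X.X/O..] d5

PV length from [XO./X.X/O..]: 4 plies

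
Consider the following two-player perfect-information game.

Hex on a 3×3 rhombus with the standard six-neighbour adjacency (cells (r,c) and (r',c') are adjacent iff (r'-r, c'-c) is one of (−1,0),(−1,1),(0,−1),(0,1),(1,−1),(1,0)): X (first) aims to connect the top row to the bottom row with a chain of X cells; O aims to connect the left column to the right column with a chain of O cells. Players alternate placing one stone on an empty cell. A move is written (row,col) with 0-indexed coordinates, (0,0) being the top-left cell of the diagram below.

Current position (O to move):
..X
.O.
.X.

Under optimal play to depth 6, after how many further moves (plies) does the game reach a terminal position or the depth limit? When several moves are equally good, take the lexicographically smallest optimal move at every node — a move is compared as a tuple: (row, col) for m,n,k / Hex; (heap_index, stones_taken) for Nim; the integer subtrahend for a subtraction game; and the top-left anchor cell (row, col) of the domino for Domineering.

p1 O@[..X/.O./.X.]: (0,0)[O.X/.O./.X.]-1 (0,1)[.OX/.O./.X.]-1 (1,0)[..X/OO./.X.]-1 (1,2)[..X/.OO/.X.]+1* (2,0)[..X/.O./OX.]-1 (2,2)[..X/.O./.XO]-1
p2 X@[..X/.OO/.X.]: (0,0)[X.X/.OO/.X.]-1* (0,1)[.XX/.OO/.X.]-1 (1,0)[..X/XOO/.X.]-1 (2,0)[..X/.OO/XX.]-1 (2,2)[..X/.OO/.XX]-1
p3 O@[X.X/.OO/.X.]: (0,1)[XOX/.OO/.X.]+1* (1,0)[X.X/OOO/.X.]+1 (2,0)[X.X/.OO/OX.]+1 (2,2)[X.X/.OO/.XO]+1
p4 X@[XOX/.OO/.X.]: (1,0)[XOX/XOO/.X.]-1* (2,0)[XOX/.OO/XX.]-1 (2,2)[XOX/.OO/.XX]-1
p5 O@[XOX/XOO/.X.]: (2,0)[XOX/XOO/OX.]+1* (2,2)[XOX/XOO/.XO]-1
p6 X@[XOX/XOO/OX.] terminal -1; root [..X/.O./.X.] d6

PV length from [..X/.O./.X.]: 5 plies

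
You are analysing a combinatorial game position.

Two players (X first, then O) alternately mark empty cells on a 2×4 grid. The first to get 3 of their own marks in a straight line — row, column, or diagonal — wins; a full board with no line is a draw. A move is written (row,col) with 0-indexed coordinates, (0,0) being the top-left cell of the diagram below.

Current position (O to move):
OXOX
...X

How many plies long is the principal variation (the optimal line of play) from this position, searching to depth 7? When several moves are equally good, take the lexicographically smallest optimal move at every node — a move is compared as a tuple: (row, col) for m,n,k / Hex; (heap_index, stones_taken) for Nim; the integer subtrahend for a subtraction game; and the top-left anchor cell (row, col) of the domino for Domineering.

ply 1, O at OXOX/...X | (1,0)=+0→OXOX/O..X*; (1,1)=+0→OXOX/.O.X; (1,2)=+0→OXOX/..OX
ply 2, X at OXOX/O..X | (1,1)=+0→OXOX/OX.X*; (1,2)=+0→OXOX/O.XX
ply 3, O at OXOX/OX.X | (1,2)=+0→OXOX/OXOX*
ply 4: OXOX/OXOX is terminal +0 (X); from OXOX/...X depth 7

PV length from [OXOX/...X]: 3 plies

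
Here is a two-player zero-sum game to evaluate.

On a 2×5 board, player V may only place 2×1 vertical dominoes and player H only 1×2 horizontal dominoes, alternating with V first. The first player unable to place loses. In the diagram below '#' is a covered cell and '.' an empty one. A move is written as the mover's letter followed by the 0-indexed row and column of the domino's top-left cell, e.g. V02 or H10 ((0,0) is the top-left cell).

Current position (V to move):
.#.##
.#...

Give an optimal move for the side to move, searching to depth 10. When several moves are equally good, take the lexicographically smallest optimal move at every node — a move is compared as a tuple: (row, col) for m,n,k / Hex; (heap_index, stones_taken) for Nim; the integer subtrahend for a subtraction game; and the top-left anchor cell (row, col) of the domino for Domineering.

ply 1, V at .#.##/.#... | V00=-1→##.##/##...; V02=+1→.####/.##..*
ply 2, H at .####/.##.. | H13=-1→.####/.####*
ply 3, V at .####/.#### | V00=+1→#####/#####*
ply 4: #####/##### is terminal -1 (H); from .#.##/.#... depth 10

V's best at [.#.##/.#...]: V02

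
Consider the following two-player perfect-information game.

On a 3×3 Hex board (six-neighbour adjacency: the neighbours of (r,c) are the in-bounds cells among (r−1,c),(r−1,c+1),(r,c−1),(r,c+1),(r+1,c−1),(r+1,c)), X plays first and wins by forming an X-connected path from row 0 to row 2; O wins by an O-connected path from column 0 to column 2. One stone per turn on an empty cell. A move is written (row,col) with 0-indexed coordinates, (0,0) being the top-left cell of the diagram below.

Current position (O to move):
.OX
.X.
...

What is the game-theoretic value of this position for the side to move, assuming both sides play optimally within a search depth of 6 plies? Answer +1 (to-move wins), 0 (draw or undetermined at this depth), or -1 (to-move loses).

ply 1, O at .OX/.X./... | (0,0)=-1→OOX/.X./...*; (1,0)=-1→.OX/OX./...; (1,2)=-1→.OX/.XO/...; (2,0)=-1→.OX/.X./O..; (2,1)=-1→.OX/.X./.O.; (2,2)=-1→.OX/.X./..O
ply 2, X at OOX/.X./... | (1,0)=+1→OOX/XX./...*; (1,2)=+1→OOX/.XX/...; (2,0)=+1→OOX/.X./X..; (2,1)=+1→OOX/.X./.X.; (2,2)=+1→OOX/.X./..X
ply 3, O at OOX/XX./... | (1,2)=-1→OOX/XXO/...*; (2,0)=-1→OOX/XX./O..; (2,1)=-1→OOX/XX./.O.; (2,2)=-1→OOX/XX./..O
ply 4, X at OOX/XXO/... | (2,0)=+1→OOX/XXO/X..*; (2,1)=+1→OOX/XXO/.X.; (2,2)=+1→OOX/XXO/..X
ply 5: OOX/XXO/X.. is terminal -1 (O); from .OX/.X./... depth 6

value(.OX/.X./..., O) = -1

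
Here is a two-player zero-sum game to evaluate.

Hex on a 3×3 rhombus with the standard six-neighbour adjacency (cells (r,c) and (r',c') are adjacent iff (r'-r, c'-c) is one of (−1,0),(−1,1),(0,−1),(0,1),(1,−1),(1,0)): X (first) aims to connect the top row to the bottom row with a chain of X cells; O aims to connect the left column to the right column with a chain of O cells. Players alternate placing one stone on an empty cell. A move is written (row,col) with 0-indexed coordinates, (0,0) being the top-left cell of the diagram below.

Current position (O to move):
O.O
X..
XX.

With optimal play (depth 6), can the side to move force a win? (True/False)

[O.O/X../XX.] O move#1: (0,1):+1/OOO/X../XX.*, (1,1):-1/O.O/XO./XX., (1,2):-1/O.O/X.O/XX., (2,2):-1/O.O/X../XXO
[OOO/X../XX.] end (terminal -1, X#2); searched O.O/X../XX. to 6

O winning at [O.O/X../XX.]: True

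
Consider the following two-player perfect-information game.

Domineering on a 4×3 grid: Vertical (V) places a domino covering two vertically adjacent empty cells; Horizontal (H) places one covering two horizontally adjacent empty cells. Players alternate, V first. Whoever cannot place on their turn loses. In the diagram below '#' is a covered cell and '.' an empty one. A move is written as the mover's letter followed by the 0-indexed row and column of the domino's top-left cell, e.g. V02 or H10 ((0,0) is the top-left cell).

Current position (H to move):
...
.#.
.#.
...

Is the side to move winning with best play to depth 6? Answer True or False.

H winning at [.../.#./.#./...]: False

[.../.#./.#./...] H move#1: H00:-1/##./.#./.#./...*, H01:-1/.##/.#./.#./..., H30:-1/.../.#./.#./##., H31:-1/.../.#./.#./.##
[##./.#./.#./...] V move#2: V02:+1/###/.##/.#./...*, V10:+1/##./##./##./..., V12:+1/##./.##/.##/..., V20:+1/##./.#./##./#.., V22:+1/##./.#./.##/..#
[###/.##/.#./...] H move#3: H30:-1/###/.##/.#./##.*, H31:-1/###/.##/.#./.##
[###/.##/.#./##.] V move#4: V10:+1/###/###/##./##.*, V22:+1/###/.##/.##/###
[###/###/##./##.] end (terminal -1, H#5); searched .../.#./.#./... to 6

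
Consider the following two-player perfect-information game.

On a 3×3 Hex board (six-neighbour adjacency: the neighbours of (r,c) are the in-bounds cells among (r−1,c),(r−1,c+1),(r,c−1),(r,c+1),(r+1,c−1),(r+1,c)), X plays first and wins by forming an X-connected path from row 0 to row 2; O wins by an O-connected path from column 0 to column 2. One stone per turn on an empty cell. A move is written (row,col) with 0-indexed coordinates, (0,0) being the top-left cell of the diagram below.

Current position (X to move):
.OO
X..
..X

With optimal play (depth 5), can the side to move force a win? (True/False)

p1 X@[.OO/X../..X]: (0,0)[XOO/X../..X]+1* (1,1)[.OO/XX./..X]-1 (1,2)[.OO/X.X/..X]-1 (2,0)[.OO/X../X.X]-1 (2,1)[.OO/X../.XX]-1
p2 O@[XOO/X../..X]: (1,1)[XOO/XO./..X]-1* (1,2)[XOO/X.O/..X]-1 (2,0)[XOO/X../O.X]-1 (2,1)[XOO/X../.OX]-1
p3 X@[XOO/XO./..X]: (1,2)[XOO/XOX/..X]-1 (2,0)[XOO/XO./X.X]+1* (2,1)[XOO/XO./.XX]-1
p4 O@[XOO/XO./X.X] terminal -1; root [.OO/X../..X] d5

X winning at [.OO/X../..X]: True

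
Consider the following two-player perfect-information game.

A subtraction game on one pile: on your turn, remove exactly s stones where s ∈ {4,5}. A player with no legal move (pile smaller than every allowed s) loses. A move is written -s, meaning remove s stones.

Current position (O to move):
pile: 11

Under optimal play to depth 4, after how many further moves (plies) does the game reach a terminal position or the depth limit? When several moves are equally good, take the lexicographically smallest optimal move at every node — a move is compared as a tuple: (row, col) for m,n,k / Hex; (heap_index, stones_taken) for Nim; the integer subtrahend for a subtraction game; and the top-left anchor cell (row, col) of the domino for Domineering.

[11] O move#1: -4:-1/7*, -5:-1/6
[7] X move#2: -4:+1/3*, -5:+1/2
[3] end (terminal -1, O#3); searched 11 to 4

PV length from [11]: 2 plies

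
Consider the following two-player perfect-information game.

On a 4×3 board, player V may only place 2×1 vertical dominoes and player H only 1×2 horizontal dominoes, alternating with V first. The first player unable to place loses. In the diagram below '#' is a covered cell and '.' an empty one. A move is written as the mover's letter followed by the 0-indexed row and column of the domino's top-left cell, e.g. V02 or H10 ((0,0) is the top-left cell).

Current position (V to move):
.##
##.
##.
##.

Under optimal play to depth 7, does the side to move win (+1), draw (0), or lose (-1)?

p1 V@[.##/##./##./##.]: V12[.##/###/###/##.]+1* V22[.##/##./###/###]+1
p2 H@[.##/###/###/##.] terminal -1; root [.##/##./##./##.] d7

value(.##/##./##./##., V) = +1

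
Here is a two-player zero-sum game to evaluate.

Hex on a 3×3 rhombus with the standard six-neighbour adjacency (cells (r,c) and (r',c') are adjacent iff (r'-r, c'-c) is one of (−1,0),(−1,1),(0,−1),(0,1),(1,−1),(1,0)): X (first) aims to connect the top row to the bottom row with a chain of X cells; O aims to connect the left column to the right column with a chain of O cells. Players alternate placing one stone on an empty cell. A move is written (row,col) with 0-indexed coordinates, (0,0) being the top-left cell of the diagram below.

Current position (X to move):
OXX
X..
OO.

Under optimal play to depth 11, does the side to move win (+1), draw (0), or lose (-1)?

value(OXX/X../OO., X) = -1

[OXX/X../OO.] X move#1: (1,1):-1/OXX/XX./OO.*, (1,2):-1/OXX/X.X/OO., (2,2):-1/OXX/X../OOX
[OXX/XX./OO.] O move#2: (1,2):+1/OXX/XXO/OO.*, (2,2):+1/OXX/XX./OOO
[OXX/XXO/OO.] end (terminal -1, X#3); searched OXX/X../OO. to 11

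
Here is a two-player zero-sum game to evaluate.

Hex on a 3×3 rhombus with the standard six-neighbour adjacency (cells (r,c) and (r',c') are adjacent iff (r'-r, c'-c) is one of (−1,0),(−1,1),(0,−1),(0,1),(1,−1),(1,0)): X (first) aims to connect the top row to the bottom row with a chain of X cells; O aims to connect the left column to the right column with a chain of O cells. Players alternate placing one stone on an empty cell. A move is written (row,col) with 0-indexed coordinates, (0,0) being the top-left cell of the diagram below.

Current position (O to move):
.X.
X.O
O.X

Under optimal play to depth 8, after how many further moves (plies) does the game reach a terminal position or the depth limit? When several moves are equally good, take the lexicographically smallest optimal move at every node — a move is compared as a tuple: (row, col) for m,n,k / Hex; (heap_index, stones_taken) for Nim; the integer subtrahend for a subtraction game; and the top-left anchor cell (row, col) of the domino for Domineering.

PV length from [.X./X.O/O.X]: 3 plies

[.X./X.O/O.X] O move#1: (0,0):+1/OX./X.O/O.X*, (0,2):+1/.XO/X.O/O.X, (1,1):+1/.X./XOO/O.X, (2,1):+1/.X./X.O/OOX
[OX./X.O/O.X] X move#2: (0,2):-1/OXX/X.O/O.X*, (1,1):-1/OX./XXO/O.X, (2,1):-1/OX./X.O/OXX
[OXX/X.O/O.X] O move#3: (1,1):+1/OXX/XOO/O.X*, (2,1):+1/OXX/X.O/OOX
[OXX/XOO/O.X] end (terminal -1, X#4); searched .X./X.O/O.X to 8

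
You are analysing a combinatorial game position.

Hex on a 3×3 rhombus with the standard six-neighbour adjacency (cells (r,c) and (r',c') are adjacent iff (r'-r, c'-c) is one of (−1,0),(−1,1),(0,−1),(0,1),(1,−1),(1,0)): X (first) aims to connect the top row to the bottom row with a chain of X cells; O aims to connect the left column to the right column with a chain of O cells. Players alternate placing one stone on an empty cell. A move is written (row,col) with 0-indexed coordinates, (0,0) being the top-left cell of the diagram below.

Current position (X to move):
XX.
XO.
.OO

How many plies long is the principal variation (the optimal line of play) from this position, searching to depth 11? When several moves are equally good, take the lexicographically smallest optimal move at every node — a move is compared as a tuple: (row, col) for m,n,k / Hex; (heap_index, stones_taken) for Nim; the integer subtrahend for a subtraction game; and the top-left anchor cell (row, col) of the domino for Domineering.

p1 X@[XX./XO./.OO]: (0,2)[XXX/XO./.OO]-1 (1,2)[XX./XOX/.OO]-1 (2,0)[XX./XO./XOO]+1*
p2 O@[XX./XO./XOO] terminal -1; root [XX./XO./.OO] d11

PV length from [XX./XO./.OO]: 1 ply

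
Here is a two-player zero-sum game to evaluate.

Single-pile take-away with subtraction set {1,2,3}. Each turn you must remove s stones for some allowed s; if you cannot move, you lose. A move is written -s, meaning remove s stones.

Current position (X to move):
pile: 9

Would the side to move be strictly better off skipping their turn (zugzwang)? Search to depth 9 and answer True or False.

p1 X@[9]: -1[8]+1* -2[7]-1 -3[6]-1
p2 O@[8]: -1[7]-1* -2[6]-1 -3[5]-1
p3 X@[7]: -1[6]-1 -2[5]-1 -3[4]+1*
p4 O@[4]: -1[3]-1* -2[2]-1 -3[1]-1
p5 X@[3]: -1[2]-1 -2[1]-1 -3[0]+1*
p6 O@[0] terminal -1; root [9] d9
suppose X passes — search the same position with O to move:
pass> p1 O@[9]: -1[8]+1* -2[7]-1 -3[6]-1
pass> p2 X@[8]: -1[7]-1* -2[6]-1 -3[5]-1
pass> p3 O@[7]: -1[6]-1 -2[5]-1 -3[4]+1*
pass> p4 X@[4]: -1[3]-1* -2[2]-1 -3[1]-1
pass> p5 O@[3]: -1[2]-1 -2[1]-1 -3[0]+1*
pass> p6 X@[0] terminal -1; root [9] d9
for X: play +1, pass -1

zugzwang(9, X) = False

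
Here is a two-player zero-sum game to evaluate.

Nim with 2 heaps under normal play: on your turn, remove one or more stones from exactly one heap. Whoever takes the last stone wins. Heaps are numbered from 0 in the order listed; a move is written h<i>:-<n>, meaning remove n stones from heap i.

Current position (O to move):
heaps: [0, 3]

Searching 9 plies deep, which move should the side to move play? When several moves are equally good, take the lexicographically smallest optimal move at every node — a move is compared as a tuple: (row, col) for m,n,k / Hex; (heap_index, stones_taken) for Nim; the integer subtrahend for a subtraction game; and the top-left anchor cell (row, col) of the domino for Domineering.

O's best at [(0,3)]: h1:-3

p1 O@[(0,3)]: h1:-1[(0,2)]-1 h1:-2[(0,1)]-1 h1:-3[(0,0)]+1*
p2 X@[(0,0)] terminal -1; root [(0,3)] d9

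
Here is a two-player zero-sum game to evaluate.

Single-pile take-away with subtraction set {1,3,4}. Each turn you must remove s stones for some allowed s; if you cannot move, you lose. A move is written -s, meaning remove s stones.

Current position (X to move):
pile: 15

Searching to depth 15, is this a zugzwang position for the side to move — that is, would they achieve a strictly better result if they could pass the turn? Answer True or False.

zugzwang(15, X) = False

[15] X move#1: -1:+1/14*, -3:-1/12, -4:-1/11
[14] O move#2: -1:-1/13*, -3:-1/11, -4:-1/10
[13] X move#3: -1:-1/12, -3:-1/10, -4:+1/9*
[9] O move#4: -1:-1/8*, -3:-1/6, -4:-1/5
[8] X move#5: -1:+1/7*, -3:-1/5, -4:-1/4
[7] O move#6: -1:-1/6*, -3:-1/4, -4:-1/3
[6] X move#7: -1:-1/5, -3:-1/3, -4:+1/2*
[2] O move#8: -1:-1/1*
[1] X move#9: -1:+1/0*
[0] end (terminal -1, O#10); searched 15 to 15
suppose X passes — search the same position with O to move:
pass> [15] O move#1: -1:+1/14*, -3:-1/12, -4:-1/11
pass> [14] X move#2: -1:-1/13*, -3:-1/11, -4:-1/10
pass> [13] O move#3: -1:-1/12, -3:-1/10, -4:+1/9*
pass> [9] X move#4: -1:-1/8*, -3:-1/6, -4:-1/5
pass> [8] O move#5: -1:+1/7*, -3:-1/5, -4:-1/4
pass> [7] X move#6: -1:-1/6*, -3:-1/4, -4:-1/3
pass> [6] O move#7: -1:-1/5, -3:-1/3, -4:+1/2*
pass> [2] X move#8: -1:-1/1*
pass> [1] O move#9: -1:+1/0*
pass> [0] end (terminal -1, X#10); searched 15 to 15
for X: play +1, pass -1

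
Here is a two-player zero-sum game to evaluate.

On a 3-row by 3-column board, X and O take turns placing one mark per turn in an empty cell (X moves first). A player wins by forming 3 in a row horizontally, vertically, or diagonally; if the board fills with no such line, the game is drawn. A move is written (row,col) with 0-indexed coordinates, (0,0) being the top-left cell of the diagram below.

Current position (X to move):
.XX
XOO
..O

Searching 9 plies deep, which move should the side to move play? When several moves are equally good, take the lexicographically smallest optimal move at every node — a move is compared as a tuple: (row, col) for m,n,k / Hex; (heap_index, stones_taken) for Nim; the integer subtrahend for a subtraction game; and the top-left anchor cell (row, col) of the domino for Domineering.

ply 1, X at .XX/XOO/..O | (0,0)=+1→XXX/XOO/..O*; (2,0)=-1→.XX/XOO/X.O; (2,1)=-1→.XX/XOO/.XO
ply 2: XXX/XOO/..O is terminal -1 (O); from .XX/XOO/..O depth 9

X's best at [.XX/XOO/..O]: (0,0)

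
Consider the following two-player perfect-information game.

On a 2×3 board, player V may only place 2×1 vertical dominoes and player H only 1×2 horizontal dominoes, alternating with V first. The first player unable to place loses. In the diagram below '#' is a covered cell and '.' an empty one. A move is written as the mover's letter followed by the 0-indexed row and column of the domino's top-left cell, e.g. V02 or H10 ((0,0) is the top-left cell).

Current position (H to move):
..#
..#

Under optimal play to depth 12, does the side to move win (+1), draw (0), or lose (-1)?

p1 H@[..#/..#]: H00[###/..#]+1* H10[..#/###]+1
p2 V@[###/..#] terminal -1; root [..#/..#] d12

value(..#/..#, H) = +1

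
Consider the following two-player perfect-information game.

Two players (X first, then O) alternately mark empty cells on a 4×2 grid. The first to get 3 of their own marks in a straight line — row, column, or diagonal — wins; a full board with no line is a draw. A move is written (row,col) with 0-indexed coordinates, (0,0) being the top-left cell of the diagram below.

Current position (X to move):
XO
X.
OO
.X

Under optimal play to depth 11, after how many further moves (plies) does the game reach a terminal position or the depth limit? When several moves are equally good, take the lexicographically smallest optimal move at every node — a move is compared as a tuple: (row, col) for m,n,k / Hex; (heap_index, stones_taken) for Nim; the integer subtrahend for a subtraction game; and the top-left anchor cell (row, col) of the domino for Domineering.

p1 X@[XO/X./OO/.X]: (1,1)[XO/XX/OO/.X]+0* (3,0)[XO/X./OO/XX]-1
p2 O@[XO/XX/OO/.X]: (3,0)[XO/XX/OO/OX]+0*
p3 X@[XO/XX/OO/OX] terminal +0; root [XO/X./OO/.X] d11

PV length from [XO/X./OO/.X]: 2 plies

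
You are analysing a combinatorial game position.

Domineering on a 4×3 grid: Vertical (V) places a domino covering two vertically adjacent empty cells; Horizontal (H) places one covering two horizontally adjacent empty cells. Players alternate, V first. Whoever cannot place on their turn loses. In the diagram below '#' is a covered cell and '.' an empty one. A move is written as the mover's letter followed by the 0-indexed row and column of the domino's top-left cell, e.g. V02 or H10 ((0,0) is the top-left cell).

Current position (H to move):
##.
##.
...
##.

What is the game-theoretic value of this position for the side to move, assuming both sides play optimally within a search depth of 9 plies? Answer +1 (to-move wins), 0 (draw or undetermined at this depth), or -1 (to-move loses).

value(##./##./.../##., H) = -1

p1 H@[##./##./.../##.]: H20[##./##./##./##.]-1* H21[##./##./.##/##.]-1
p2 V@[##./##./##./##.]: V02[###/###/##./##.]+1* V12[##./###/###/##.]+1 V22[##./##./###/###]+1
p3 H@[###/###/##./##.] terminal -1; root [##./##./.../##.] d9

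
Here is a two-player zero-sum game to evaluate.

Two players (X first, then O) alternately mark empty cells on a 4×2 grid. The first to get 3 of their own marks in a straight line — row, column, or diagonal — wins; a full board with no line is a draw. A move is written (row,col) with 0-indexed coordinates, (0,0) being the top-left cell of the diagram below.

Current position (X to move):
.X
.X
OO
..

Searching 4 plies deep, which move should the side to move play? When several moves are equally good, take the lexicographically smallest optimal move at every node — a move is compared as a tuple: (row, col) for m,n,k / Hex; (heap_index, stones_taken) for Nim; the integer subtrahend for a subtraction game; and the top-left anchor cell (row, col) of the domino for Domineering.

[.X/.X/OO/..] X move#1: (0,0):+0/XX/.X/OO/..*, (1,0):+0/.X/XX/OO/.., (3,0):+0/.X/.X/OO/X., (3,1):-1/.X/.X/OO/.X
[XX/.X/OO/..] O move#2: (1,0):+0/XX/OX/OO/..*, (3,0):+0/XX/.X/OO/O., (3,1):+0/XX/.X/OO/.O
[XX/OX/OO/..] X move#3: (3,0):+0/XX/OX/OO/X.*, (3,1):-1/XX/OX/OO/.X
[XX/OX/OO/X.] O move#4: (3,1):+0/XX/OX/OO/XO*
[XX/OX/OO/XO] end (terminal +0, X#5); searched .X/.X/OO/.. to 4

X's best at [.X/.X/OO/..]: (0,0)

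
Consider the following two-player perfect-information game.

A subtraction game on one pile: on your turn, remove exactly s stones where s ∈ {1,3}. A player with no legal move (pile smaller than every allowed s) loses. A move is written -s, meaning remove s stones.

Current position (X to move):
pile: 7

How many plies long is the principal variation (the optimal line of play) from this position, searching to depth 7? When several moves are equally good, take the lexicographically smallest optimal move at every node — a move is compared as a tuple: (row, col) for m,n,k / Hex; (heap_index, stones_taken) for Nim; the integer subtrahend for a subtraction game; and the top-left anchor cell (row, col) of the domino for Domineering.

[7] X move#1: -1:+1/6*, -3:+1/4
[6] O move#2: -1:-1/5*, -3:-1/3
[5] X move#3: -1:+1/4*, -3:+1/2
[4] O move#4: -1:-1/3*, -3:-1/1
[3] X move#5: -1:+1/2*, -3:+1/0
[2] O move#6: -1:-1/1*
[1] X move#7: -1:+1/0*
[0] end (terminal -1, O#8); searched 7 to 7

PV length from [7]: 7 plies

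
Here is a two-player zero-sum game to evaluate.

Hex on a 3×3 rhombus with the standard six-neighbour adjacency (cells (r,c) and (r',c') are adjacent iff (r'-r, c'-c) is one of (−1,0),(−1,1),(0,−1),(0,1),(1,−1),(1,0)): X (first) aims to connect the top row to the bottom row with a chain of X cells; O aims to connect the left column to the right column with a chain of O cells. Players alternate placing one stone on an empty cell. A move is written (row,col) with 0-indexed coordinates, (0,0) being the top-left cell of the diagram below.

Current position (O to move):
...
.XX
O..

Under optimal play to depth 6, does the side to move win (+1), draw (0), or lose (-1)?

ply 1, O at .../.XX/O.. | (0,0)=-1→O../.XX/O..*; (0,1)=-1→.O./.XX/O..; (0,2)=-1→..O/.XX/O..; (1,0)=-1→.../OXX/O..; (2,1)=-1→.../.XX/OO.; (2,2)=-1→.../.XX/O.O
ply 2, X at O../.XX/O.. | (0,1)=+1→OX./.XX/O..*; (0,2)=+1→O.X/.XX/O..; (1,0)=+1→O../XXX/O..; (2,1)=+1→O../.XX/OX.; (2,2)=+1→O../.XX/O.X
ply 3, O at OX./.XX/O.. | (0,2)=-1→OXO/.XX/O..*; (1,0)=-1→OX./OXX/O..; (2,1)=-1→OX./.XX/OO.; (2,2)=-1→OX./.XX/O.O
ply 4, X at OXO/.XX/O.. | (1,0)=+1→OXO/XXX/O..*; (2,1)=+1→OXO/.XX/OX.; (2,2)=+1→OXO/.XX/O.X
ply 5, O at OXO/XXX/O.. | (2,1)=-1→OXO/XXX/OO.*; (2,2)=-1→OXO/XXX/O.O
ply 6, X at OXO/XXX/OO. | (2,2)=+1→OXO/XXX/OOX*
ply 7: OXO/XXX/OOX is terminal -1 (O); from .../.XX/O.. depth 6

value(.../.XX/O.., O) = -1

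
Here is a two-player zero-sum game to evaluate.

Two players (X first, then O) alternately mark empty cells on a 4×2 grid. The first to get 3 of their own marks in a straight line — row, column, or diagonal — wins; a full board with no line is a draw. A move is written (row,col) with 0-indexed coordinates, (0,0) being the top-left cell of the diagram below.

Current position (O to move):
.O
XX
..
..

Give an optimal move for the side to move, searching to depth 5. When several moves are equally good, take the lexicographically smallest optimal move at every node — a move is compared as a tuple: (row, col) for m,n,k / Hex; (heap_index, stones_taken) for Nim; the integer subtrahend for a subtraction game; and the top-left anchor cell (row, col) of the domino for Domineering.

O's best at [.O/XX/../..]: (0,0)

ply 1, O at .O/XX/../.. | (0,0)=+0→OO/XX/../..*; (2,0)=+0→.O/XX/O./..; (2,1)=-1→.O/XX/.O/..; (3,0)=+0→.O/XX/../O.; (3,1)=-1→.O/XX/../.O
ply 2, X at OO/XX/../.. | (2,0)=+0→OO/XX/X./..*; (2,1)=+0→OO/XX/.X/..; (3,0)=+0→OO/XX/../X.; (3,1)=+0→OO/XX/../.X
ply 3, O at OO/XX/X./.. | (2,1)=-1→OO/XX/XO/..; (3,0)=+0→OO/XX/X./O.*; (3,1)=-1→OO/XX/X./.O
ply 4, X at OO/XX/X./O. | (2,1)=+0→OO/XX/XX/O.*; (3,1)=+0→OO/XX/X./OX
ply 5, O at OO/XX/XX/O. | (3,1)=+0→OO/XX/XX/OO*
ply 6: OO/XX/XX/OO is terminal +0 (X); from .O/XX/../.. depth 5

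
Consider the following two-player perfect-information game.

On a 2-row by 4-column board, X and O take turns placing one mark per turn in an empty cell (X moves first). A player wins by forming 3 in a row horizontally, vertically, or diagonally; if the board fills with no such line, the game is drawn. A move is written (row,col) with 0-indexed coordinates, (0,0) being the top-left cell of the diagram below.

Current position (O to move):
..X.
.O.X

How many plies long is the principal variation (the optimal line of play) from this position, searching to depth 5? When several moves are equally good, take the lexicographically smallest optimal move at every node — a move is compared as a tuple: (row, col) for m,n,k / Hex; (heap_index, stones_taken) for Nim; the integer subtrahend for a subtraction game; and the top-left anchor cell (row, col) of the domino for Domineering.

[..X./.O.X] O move#1: (0,0):+0/O.X./.O.X*, (0,1):+0/.OX./.O.X, (0,3):+0/..XO/.O.X, (1,0):+0/..X./OO.X, (1,2):+0/..X./.OOX
[O.X./.O.X] X move#2: (0,1):+0/OXX./.O.X*, (0,3):+0/O.XX/.O.X, (1,0):+0/O.X./XO.X, (1,2):+0/O.X./.OXX
[OXX./.O.X] O move#3: (0,3):+0/OXXO/.O.X*, (1,0):-1/OXX./OO.X, (1,2):-1/OXX./.OOX
[OXXO/.O.X] X move#4: (1,0):+0/OXXO/XO.X*, (1,2):+0/OXXO/.OXX
[OXXO/XO.X] O move#5: (1,2):+0/OXXO/XOOX*
[OXXO/XOOX] end (terminal +0, X#6); searched ..X./.O.X to 5

PV length from [..X./.O.X]: 5 plies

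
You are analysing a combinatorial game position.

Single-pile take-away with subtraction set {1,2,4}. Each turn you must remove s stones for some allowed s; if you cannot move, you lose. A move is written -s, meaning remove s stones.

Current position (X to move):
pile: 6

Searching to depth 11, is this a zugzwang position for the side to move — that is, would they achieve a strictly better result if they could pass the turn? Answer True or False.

zugzwang(6, X) = True

[6] X move#1: -1:-1/5*, -2:-1/4, -4:-1/2
[5] O move#2: -1:-1/4, -2:+1/3*, -4:-1/1
[3] X move#3: -1:-1/2*, -2:-1/1
[2] O move#4: -1:-1/1, -2:+1/0*
[0] end (terminal -1, X#5); searched 6 to 11
suppose X passes — search the same position with O to move:
pass> [6] O move#1: -1:-1/5*, -2:-1/4, -4:-1/2
pass> [5] X move#2: -1:-1/4, -2:+1/3*, -4:-1/1
pass> [3] O move#3: -1:-1/2*, -2:-1/1
pass> [2] X move#4: -1:-1/1, -2:+1/0*
pass> [0] end (terminal -1, O#5); searched 6 to 11
for X: play -1, pass +1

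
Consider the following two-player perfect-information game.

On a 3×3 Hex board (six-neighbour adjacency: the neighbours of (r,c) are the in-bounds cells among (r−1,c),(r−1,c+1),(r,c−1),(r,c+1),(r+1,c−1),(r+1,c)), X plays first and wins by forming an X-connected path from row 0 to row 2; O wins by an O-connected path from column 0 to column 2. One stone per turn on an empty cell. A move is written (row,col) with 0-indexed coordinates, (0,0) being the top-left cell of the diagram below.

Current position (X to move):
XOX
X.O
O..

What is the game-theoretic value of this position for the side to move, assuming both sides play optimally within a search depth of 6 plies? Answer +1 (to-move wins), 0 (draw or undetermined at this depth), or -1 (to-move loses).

value(XOX/X.O/O.., X) = -1

p1 X@[XOX/X.O/O..]: (1,1)[XOX/XXO/O..]-1* (2,1)[XOX/X.O/OX.]-1 (2,2)[XOX/X.O/O.X]-1
p2 O@[XOX/XXO/O..]: (2,1)[XOX/XXO/OO.]+1* (2,2)[XOX/XXO/O.O]-1
p3 X@[XOX/XXO/OO.] terminal -1; root [XOX/X.O/O..] d6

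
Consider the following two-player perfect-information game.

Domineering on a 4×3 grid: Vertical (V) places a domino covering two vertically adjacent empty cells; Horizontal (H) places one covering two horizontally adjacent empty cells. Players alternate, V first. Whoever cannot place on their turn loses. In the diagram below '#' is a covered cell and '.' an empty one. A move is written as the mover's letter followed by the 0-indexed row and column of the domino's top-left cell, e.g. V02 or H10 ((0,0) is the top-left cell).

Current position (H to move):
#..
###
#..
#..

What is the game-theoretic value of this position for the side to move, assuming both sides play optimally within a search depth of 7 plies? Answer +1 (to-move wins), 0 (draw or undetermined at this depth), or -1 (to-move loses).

p1 H@[#../###/#../#..]: H01[###/###/#../#..]-1 H21[#../###/###/#..]+1* H31[#../###/#../###]+1
p2 V@[#../###/###/#..] terminal -1; root [#../###/#../#..] d7

value(#../###/#../#.., H) = +1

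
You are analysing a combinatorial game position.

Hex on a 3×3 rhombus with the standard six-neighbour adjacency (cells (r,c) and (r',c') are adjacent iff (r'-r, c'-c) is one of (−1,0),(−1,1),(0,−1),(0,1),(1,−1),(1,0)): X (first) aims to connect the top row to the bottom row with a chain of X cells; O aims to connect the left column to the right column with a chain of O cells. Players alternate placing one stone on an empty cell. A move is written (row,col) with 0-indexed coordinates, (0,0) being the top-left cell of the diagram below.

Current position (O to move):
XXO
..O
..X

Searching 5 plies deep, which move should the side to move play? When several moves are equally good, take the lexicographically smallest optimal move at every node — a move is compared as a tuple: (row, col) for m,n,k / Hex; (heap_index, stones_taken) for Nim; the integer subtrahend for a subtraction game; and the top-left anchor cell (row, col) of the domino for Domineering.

ply 1, O at XXO/..O/..X | (1,0)=-1→XXO/O.O/..X; (1,1)=+1→XXO/.OO/..X*; (2,0)=+1→XXO/..O/O.X; (2,1)=-1→XXO/..O/.OX
ply 2, X at XXO/.OO/..X | (1,0)=-1→XXO/XOO/..X*; (2,0)=-1→XXO/.OO/X.X; (2,1)=-1→XXO/.OO/.XX
ply 3, O at XXO/XOO/..X | (2,0)=+1→XXO/XOO/O.X*; (2,1)=-1→XXO/XOO/.OX
ply 4: XXO/XOO/O.X is terminal -1 (X); from XXO/..O/..X depth 5

O's best at [XXO/..O/..X]: (1,1)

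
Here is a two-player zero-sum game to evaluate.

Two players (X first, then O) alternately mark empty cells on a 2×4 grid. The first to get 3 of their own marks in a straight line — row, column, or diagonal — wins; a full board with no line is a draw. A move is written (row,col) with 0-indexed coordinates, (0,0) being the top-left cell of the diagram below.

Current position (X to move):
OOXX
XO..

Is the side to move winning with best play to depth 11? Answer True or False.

ply 1, X at OOXX/XO.. | (1,2)=+0→OOXX/XOX.*; (1,3)=+0→OOXX/XO.X
ply 2, O at OOXX/XOX. | (1,3)=+0→OOXX/XOXO*
ply 3: OOXX/XOXO is terminal +0 (X); from OOXX/XO.. depth 11

X winning at [OOXX/XO..]: False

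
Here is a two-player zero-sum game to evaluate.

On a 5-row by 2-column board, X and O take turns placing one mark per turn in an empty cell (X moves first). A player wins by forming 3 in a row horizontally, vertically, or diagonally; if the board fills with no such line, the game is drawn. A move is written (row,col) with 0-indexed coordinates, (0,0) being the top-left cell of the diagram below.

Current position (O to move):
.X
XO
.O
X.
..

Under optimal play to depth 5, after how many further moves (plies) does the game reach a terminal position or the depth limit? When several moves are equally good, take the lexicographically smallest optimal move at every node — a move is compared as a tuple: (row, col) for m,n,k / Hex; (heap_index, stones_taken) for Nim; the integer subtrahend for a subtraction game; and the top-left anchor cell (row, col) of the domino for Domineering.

PV length from [.X/XO/.O/X./..]: 1 ply

p1 O@[.X/XO/.O/X./..]: (0,0)[OX/XO/.O/X./..]-1 (2,0)[.X/XO/OO/X./..]+0 (3,1)[.X/XO/.O/XO/..]+1* (4,0)[.X/XO/.O/X./O.]-1 (4,1)[.X/XO/.O/X./.O]-1
p2 X@[.X/XO/.O/XO/..] terminal -1; root [.X/XO/.O/X./..] d5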